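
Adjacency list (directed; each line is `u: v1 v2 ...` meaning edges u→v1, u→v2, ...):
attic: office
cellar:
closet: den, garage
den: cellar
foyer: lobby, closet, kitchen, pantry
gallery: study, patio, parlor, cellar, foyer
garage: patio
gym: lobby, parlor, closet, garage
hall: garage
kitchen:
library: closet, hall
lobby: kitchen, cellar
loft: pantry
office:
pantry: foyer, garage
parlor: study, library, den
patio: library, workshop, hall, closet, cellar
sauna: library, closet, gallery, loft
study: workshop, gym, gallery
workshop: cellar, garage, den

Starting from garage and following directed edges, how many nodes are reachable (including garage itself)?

BFS from garage visits: garage, patio, workshop, library, hall, closet, cellar, den
Reachable nodes: 8 of 20 total.

8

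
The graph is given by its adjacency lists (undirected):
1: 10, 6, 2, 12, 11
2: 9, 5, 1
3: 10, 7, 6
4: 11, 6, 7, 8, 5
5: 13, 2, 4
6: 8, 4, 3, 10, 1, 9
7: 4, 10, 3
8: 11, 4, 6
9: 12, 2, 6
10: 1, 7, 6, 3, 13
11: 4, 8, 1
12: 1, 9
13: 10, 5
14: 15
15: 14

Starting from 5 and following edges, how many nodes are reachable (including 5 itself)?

BFS from 5 visits: 5, 2, 4, 13, 1, 9, 6, 7, 8, 11, 10, 12, 3
Reachable nodes: 13 of 15 total.

13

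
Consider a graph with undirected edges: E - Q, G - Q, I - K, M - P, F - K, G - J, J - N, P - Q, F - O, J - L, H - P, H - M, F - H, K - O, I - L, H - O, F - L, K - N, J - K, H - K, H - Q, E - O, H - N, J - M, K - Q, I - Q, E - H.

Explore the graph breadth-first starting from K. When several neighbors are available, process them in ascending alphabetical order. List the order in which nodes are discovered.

Visit K; enqueue F, H, I, J, N, O, Q → queue [F, H, I, J, N, O, Q]
Visit F; enqueue L → queue [H, I, J, N, O, Q, L]
Visit H; enqueue E, M, P → queue [I, J, N, O, Q, L, E, M, P]
Visit I → queue [J, N, O, Q, L, E, M, P]
Visit J; enqueue G → queue [N, O, Q, L, E, M, P, G]
Visit N → queue [O, Q, L, E, M, P, G]
Visit O → queue [Q, L, E, M, P, G]
Visit Q → queue [L, E, M, P, G]
Visit L → queue [E, M, P, G]
Visit E → queue [M, P, G]
Visit M → queue [P, G]
Visit P → queue [G]
Visit G → queue []

K F H I J N O Q L E M P G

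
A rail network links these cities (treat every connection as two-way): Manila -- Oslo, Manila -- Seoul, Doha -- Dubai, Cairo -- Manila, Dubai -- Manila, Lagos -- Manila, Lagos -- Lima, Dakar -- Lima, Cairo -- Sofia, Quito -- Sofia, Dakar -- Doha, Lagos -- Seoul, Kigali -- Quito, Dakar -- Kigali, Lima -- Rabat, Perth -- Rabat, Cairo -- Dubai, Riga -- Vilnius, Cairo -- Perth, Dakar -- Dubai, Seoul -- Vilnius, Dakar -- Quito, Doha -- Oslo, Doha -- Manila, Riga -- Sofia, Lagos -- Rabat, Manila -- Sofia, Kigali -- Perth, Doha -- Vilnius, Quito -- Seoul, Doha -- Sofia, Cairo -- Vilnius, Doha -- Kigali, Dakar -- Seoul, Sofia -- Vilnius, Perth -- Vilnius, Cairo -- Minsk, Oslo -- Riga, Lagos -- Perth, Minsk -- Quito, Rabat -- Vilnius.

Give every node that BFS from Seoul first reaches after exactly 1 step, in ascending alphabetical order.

Dakar, Lagos, Manila, Quito, Vilnius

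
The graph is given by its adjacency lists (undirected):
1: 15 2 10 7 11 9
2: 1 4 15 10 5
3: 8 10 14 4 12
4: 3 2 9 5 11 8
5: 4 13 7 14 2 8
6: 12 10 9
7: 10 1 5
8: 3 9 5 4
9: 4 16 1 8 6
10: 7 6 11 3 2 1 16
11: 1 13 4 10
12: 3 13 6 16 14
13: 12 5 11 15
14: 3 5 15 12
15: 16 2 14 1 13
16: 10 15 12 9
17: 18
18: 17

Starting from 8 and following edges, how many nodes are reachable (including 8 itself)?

BFS from 8 visits: 8, 9, 5, 4, 3, 16, 6, 1, 14, 13, 7, 2, 11, 12, 10, 15
Reachable nodes: 16 of 18 total.

16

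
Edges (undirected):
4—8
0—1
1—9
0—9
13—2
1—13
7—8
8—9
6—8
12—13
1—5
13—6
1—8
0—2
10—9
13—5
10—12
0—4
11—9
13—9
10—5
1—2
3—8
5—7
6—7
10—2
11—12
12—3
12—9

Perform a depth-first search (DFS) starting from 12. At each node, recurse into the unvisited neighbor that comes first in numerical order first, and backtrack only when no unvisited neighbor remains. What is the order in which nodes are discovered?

Visit 12
12 → 3
3 → 8
8 → 1
1 → 0
0 → 2
2 → 10
10 → 5
5 → 7
7 → 6
6 → 13
13 → 9
9 → 11
0 → 4

12, 3, 8, 1, 0, 2, 10, 5, 7, 6, 13, 9, 11, 4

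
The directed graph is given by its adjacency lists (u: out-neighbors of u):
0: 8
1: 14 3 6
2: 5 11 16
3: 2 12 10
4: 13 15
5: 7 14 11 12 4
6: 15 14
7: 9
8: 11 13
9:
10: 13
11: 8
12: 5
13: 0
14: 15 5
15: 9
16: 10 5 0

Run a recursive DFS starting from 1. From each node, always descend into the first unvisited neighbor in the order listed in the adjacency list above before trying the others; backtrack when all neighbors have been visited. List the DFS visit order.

1 14 15 9 5 7 11 8 13 0 12 4 3 2 16 10 6

Visit 1
1 → 14
14 → 15
15 → 9
14 → 5
5 → 7
5 → 11
11 → 8
8 → 13
13 → 0
5 → 12
5 → 4
1 → 3
3 → 2
2 → 16
16 → 10
1 → 6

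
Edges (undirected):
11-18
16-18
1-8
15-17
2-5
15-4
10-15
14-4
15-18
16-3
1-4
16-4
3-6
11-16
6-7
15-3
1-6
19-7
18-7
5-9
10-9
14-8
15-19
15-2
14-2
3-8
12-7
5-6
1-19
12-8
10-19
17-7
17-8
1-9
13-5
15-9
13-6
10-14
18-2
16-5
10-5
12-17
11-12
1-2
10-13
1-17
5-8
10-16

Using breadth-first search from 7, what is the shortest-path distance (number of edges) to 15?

Level 0: 7
Level 1: 6, 12, 17, 18, 19
Level 2: 1, 2, 3, 5, 8, 10, 11, 13, 15, 16
Level 3: 4, 9, 14
15 first appears at level 2.

2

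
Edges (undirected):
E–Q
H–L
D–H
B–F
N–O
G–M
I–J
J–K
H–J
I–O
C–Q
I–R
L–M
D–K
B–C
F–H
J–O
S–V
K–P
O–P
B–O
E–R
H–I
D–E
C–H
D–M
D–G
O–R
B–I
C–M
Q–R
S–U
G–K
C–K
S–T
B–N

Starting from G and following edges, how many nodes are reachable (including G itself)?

17

BFS from G visits: G, M, K, D, L, C, P, J, H, E, Q, B, O, I, F, R, N
Reachable nodes: 17 of 21 total.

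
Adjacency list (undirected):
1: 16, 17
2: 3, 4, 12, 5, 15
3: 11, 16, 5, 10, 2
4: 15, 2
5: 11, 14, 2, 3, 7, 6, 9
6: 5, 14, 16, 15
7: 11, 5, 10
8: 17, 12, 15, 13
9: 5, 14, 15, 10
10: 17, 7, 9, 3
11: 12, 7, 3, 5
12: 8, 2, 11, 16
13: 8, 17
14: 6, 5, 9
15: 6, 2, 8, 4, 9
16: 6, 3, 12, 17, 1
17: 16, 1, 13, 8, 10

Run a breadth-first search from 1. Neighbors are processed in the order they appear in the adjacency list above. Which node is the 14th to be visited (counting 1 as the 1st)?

Visit 1; enqueue 16, 17 → queue [16, 17]
Visit 16; enqueue 6, 3, 12 → queue [17, 6, 3, 12]
Visit 17; enqueue 13, 8, 10 → queue [6, 3, 12, 13, 8, 10]
Visit 6; enqueue 5, 14, 15 → queue [3, 12, 13, 8, 10, 5, 14, 15]
Visit 3; enqueue 11, 2 → queue [12, 13, 8, 10, 5, 14, 15, 11, 2]
Visit 12 → queue [13, 8, 10, 5, 14, 15, 11, 2]
Visit 13 → queue [8, 10, 5, 14, 15, 11, 2]
Visit 8 → queue [10, 5, 14, 15, 11, 2]
Visit 10; enqueue 7, 9 → queue [5, 14, 15, 11, 2, 7, 9]
Visit 5 → queue [14, 15, 11, 2, 7, 9]
Visit 14 → queue [15, 11, 2, 7, 9]
Visit 15; enqueue 4 → queue [11, 2, 7, 9, 4]
Visit 11 → queue [2, 7, 9, 4]
Visit 2 → queue [7, 9, 4]
Visit 7 → queue [9, 4]
Visit 9 → queue [4]
Visit 4 → queue []

Visit order: 1, 16, 17, 6, 3, 12, 13, 8, 10, 5, 14, 15, 11, 2, 7, 9, 4

2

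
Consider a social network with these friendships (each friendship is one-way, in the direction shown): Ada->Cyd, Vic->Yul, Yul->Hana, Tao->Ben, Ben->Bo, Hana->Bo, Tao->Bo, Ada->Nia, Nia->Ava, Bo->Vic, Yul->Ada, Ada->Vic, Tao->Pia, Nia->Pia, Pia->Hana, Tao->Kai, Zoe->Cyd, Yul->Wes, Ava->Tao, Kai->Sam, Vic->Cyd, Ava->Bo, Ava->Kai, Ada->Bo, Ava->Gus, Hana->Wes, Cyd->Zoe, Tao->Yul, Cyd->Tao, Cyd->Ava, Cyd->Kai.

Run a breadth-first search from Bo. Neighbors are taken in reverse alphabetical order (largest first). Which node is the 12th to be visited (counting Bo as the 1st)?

Visit Bo; enqueue Vic → queue [Vic]
Visit Vic; enqueue Yul, Cyd → queue [Yul, Cyd]
Visit Yul; enqueue Wes, Hana, Ada → queue [Cyd, Wes, Hana, Ada]
Visit Cyd; enqueue Zoe, Tao, Kai, Ava → queue [Wes, Hana, Ada, Zoe, Tao, Kai, Ava]
Visit Wes → queue [Hana, Ada, Zoe, Tao, Kai, Ava]
Visit Hana → queue [Ada, Zoe, Tao, Kai, Ava]
Visit Ada; enqueue Nia → queue [Zoe, Tao, Kai, Ava, Nia]
Visit Zoe → queue [Tao, Kai, Ava, Nia]
Visit Tao; enqueue Pia, Ben → queue [Kai, Ava, Nia, Pia, Ben]
Visit Kai; enqueue Sam → queue [Ava, Nia, Pia, Ben, Sam]
Visit Ava; enqueue Gus → queue [Nia, Pia, Ben, Sam, Gus]
Visit Nia → queue [Pia, Ben, Sam, Gus]
Visit Pia → queue [Ben, Sam, Gus]
Visit Ben → queue [Sam, Gus]
Visit Sam → queue [Gus]
Visit Gus → queue []

Visit order: Bo, Vic, Yul, Cyd, Wes, Hana, Ada, Zoe, Tao, Kai, Ava, Nia, Pia, Ben, Sam, Gus

Nia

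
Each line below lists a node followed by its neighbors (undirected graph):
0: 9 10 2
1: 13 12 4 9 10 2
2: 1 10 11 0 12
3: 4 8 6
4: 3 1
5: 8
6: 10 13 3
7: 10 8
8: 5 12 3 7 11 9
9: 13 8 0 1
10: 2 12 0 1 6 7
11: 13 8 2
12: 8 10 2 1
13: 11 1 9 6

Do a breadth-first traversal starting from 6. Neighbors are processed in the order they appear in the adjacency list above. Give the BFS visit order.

Visit 6; enqueue 10, 13, 3 → queue [10, 13, 3]
Visit 10; enqueue 2, 12, 0, 1, 7 → queue [13, 3, 2, 12, 0, 1, 7]
Visit 13; enqueue 11, 9 → queue [3, 2, 12, 0, 1, 7, 11, 9]
Visit 3; enqueue 4, 8 → queue [2, 12, 0, 1, 7, 11, 9, 4, 8]
Visit 2 → queue [12, 0, 1, 7, 11, 9, 4, 8]
Visit 12 → queue [0, 1, 7, 11, 9, 4, 8]
Visit 0 → queue [1, 7, 11, 9, 4, 8]
Visit 1 → queue [7, 11, 9, 4, 8]
Visit 7 → queue [11, 9, 4, 8]
Visit 11 → queue [9, 4, 8]
Visit 9 → queue [4, 8]
Visit 4 → queue [8]
Visit 8; enqueue 5 → queue [5]
Visit 5 → queue []

6 → 10 → 13 → 3 → 2 → 12 → 0 → 1 → 7 → 11 → 9 → 4 → 8 → 5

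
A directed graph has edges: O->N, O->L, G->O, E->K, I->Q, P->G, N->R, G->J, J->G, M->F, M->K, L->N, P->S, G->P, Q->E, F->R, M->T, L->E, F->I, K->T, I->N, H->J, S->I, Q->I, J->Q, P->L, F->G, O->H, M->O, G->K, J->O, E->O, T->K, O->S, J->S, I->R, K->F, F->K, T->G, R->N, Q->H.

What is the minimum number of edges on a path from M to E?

Level 0: M
Level 1: F, K, O, T
Level 2: G, H, I, L, N, R, S
Level 3: E, J, P, Q
E first appears at level 3.

3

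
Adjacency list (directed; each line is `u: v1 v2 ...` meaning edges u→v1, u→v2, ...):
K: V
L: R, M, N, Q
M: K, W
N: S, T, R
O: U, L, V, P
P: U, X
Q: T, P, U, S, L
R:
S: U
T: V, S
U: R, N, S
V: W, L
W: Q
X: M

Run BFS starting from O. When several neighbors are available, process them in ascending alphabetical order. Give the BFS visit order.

Visit O; enqueue L, P, U, V → queue [L, P, U, V]
Visit L; enqueue M, N, Q, R → queue [P, U, V, M, N, Q, R]
Visit P; enqueue X → queue [U, V, M, N, Q, R, X]
Visit U; enqueue S → queue [V, M, N, Q, R, X, S]
Visit V; enqueue W → queue [M, N, Q, R, X, S, W]
Visit M; enqueue K → queue [N, Q, R, X, S, W, K]
Visit N; enqueue T → queue [Q, R, X, S, W, K, T]
Visit Q → queue [R, X, S, W, K, T]
Visit R → queue [X, S, W, K, T]
Visit X → queue [S, W, K, T]
Visit S → queue [W, K, T]
Visit W → queue [K, T]
Visit K → queue [T]
Visit T → queue []

O → L → P → U → V → M → N → Q → R → X → S → W → K → T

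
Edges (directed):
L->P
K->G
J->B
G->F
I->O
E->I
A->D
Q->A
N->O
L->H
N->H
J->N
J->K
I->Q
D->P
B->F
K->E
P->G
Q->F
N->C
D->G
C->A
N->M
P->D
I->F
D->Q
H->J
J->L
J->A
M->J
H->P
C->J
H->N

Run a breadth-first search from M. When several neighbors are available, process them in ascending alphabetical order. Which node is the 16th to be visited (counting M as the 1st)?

Q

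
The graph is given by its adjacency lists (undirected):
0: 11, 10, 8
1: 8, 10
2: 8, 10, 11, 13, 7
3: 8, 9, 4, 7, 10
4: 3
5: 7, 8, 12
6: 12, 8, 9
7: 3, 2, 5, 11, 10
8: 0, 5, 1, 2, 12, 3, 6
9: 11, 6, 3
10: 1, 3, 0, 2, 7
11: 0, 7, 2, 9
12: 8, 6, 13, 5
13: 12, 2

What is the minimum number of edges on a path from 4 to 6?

Level 0: 4
Level 1: 3
Level 2: 7, 8, 9, 10
Level 3: 0, 1, 2, 5, 6, 11, 12
Level 4: 13
6 first appears at level 3.

3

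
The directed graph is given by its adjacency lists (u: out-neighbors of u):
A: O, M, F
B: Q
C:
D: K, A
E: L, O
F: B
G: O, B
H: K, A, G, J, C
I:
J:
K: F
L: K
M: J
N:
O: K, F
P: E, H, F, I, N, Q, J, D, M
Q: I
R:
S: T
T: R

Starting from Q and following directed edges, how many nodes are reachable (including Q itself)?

2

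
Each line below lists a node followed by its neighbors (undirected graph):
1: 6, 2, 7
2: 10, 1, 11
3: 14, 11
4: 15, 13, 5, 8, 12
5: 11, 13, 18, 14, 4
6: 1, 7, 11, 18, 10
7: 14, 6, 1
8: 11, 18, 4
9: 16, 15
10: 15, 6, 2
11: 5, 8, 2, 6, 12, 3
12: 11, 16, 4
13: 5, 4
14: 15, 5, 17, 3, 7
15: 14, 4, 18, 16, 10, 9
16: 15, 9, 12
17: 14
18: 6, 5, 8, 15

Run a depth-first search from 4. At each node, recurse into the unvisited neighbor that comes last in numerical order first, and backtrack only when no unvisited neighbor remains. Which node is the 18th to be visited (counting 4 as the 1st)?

3

Visit 4
4 → 15
15 → 18
18 → 8
8 → 11
11 → 12
12 → 16
16 → 9
11 → 6
6 → 10
10 → 2
2 → 1
1 → 7
7 → 14
14 → 17
14 → 5
5 → 13
14 → 3

Visit order: 4, 15, 18, 8, 11, 12, 16, 9, 6, 10, 2, 1, 7, 14, 17, 5, 13, 3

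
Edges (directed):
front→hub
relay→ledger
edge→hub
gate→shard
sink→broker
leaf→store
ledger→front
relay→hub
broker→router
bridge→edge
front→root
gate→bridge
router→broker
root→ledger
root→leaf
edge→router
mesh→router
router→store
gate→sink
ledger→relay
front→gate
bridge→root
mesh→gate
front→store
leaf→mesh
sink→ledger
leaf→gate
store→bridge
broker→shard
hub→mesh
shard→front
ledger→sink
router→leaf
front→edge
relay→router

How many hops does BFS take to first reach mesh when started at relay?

Level 0: relay
Level 1: hub, ledger, router
Level 2: broker, front, leaf, mesh, sink, store
Level 3: bridge, edge, gate, root, shard
mesh first appears at level 2.

2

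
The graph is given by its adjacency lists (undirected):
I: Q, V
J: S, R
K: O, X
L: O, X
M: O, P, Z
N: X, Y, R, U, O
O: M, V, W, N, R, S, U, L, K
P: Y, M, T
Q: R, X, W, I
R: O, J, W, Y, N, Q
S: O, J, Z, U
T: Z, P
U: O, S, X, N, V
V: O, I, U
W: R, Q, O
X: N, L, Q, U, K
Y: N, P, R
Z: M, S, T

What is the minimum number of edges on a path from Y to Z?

Level 0: Y
Level 1: N, P, R
Level 2: J, M, O, Q, T, U, W, X
Level 3: I, K, L, S, V, Z
Z first appears at level 3.

3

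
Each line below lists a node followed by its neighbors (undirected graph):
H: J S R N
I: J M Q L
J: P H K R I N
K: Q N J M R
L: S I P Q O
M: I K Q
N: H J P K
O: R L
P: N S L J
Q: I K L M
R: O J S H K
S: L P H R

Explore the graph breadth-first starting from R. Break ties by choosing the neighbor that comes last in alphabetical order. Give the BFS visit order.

R → S → O → K → J → H → P → L → Q → N → M → I

Visit R; enqueue S, O, K, J, H → queue [S, O, K, J, H]
Visit S; enqueue P, L → queue [O, K, J, H, P, L]
Visit O → queue [K, J, H, P, L]
Visit K; enqueue Q, N, M → queue [J, H, P, L, Q, N, M]
Visit J; enqueue I → queue [H, P, L, Q, N, M, I]
Visit H → queue [P, L, Q, N, M, I]
Visit P → queue [L, Q, N, M, I]
Visit L → queue [Q, N, M, I]
Visit Q → queue [N, M, I]
Visit N → queue [M, I]
Visit M → queue [I]
Visit I → queue []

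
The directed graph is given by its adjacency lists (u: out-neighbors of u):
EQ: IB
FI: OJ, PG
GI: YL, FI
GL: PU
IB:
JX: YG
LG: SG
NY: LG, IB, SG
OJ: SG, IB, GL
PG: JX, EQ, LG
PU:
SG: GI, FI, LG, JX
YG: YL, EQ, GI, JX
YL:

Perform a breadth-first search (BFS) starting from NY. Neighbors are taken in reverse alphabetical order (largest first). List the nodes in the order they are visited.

NY, SG, LG, IB, JX, GI, FI, YG, YL, PG, OJ, EQ, GL, PU

Visit NY; enqueue SG, LG, IB → queue [SG, LG, IB]
Visit SG; enqueue JX, GI, FI → queue [LG, IB, JX, GI, FI]
Visit LG → queue [IB, JX, GI, FI]
Visit IB → queue [JX, GI, FI]
Visit JX; enqueue YG → queue [GI, FI, YG]
Visit GI; enqueue YL → queue [FI, YG, YL]
Visit FI; enqueue PG, OJ → queue [YG, YL, PG, OJ]
Visit YG; enqueue EQ → queue [YL, PG, OJ, EQ]
Visit YL → queue [PG, OJ, EQ]
Visit PG → queue [OJ, EQ]
Visit OJ; enqueue GL → queue [EQ, GL]
Visit EQ → queue [GL]
Visit GL; enqueue PU → queue [PU]
Visit PU → queue []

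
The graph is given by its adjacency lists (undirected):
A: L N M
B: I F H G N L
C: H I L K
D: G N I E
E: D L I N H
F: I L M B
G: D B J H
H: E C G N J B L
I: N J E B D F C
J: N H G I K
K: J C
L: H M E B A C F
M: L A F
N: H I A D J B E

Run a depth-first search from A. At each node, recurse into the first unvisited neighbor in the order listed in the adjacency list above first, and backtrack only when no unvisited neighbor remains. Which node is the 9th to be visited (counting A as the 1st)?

N

Visit A
A → L
L → H
H → E
E → D
D → G
G → B
B → I
I → N
N → J
J → K
K → C
I → F
F → M

Visit order: A, L, H, E, D, G, B, I, N, J, K, C, F, M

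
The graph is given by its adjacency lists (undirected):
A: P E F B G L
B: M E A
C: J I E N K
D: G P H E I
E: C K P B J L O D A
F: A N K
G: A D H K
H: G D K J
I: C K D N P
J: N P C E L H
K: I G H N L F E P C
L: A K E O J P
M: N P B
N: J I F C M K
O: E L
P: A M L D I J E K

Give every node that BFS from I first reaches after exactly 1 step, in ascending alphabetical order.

Level 0: I
Level 1: C, D, K, N, P
Level 2: A, E, F, G, H, J, L, M
Level 3: B, O

C, D, K, N, P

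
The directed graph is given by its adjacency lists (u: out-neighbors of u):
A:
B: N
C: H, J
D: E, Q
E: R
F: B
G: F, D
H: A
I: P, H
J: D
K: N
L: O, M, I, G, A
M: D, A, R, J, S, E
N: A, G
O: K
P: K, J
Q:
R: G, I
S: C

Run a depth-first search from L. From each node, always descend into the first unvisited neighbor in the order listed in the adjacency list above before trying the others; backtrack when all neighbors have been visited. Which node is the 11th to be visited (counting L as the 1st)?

Visit L
L → O
O → K
K → N
N → A
N → G
G → F
F → B
G → D
D → E
E → R
R → I
I → P
P → J
I → H
D → Q
L → M
M → S
S → C

Visit order: L, O, K, N, A, G, F, B, D, E, R, I, P, J, H, Q, M, S, C

R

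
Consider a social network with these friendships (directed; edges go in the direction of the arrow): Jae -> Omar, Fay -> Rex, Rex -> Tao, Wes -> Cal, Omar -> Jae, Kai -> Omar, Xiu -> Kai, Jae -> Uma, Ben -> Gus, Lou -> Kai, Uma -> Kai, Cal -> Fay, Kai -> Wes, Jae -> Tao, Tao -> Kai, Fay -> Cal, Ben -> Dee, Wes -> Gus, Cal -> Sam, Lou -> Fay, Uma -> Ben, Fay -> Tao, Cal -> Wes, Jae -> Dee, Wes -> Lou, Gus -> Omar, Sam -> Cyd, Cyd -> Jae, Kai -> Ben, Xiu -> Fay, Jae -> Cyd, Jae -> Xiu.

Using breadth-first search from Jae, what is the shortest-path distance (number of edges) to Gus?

3

Level 0: Jae
Level 1: Cyd, Dee, Omar, Tao, Uma, Xiu
Level 2: Ben, Fay, Kai
Level 3: Cal, Gus, Rex, Wes
Level 4: Lou, Sam
Gus first appears at level 3.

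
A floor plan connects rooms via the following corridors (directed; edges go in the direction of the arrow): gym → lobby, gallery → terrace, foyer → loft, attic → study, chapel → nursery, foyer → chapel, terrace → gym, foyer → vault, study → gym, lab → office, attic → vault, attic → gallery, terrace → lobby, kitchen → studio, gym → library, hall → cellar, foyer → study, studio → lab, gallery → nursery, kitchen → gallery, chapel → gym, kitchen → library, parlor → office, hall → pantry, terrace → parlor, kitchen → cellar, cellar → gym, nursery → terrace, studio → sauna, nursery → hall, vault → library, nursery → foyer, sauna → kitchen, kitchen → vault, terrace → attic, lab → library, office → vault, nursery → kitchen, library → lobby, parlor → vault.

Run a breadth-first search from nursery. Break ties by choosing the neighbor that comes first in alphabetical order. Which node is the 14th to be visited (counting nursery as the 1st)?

Visit nursery; enqueue foyer, hall, kitchen, terrace → queue [foyer, hall, kitchen, terrace]
Visit foyer; enqueue chapel, loft, study, vault → queue [hall, kitchen, terrace, chapel, loft, study, vault]
Visit hall; enqueue cellar, pantry → queue [kitchen, terrace, chapel, loft, study, vault, cellar, pantry]
Visit kitchen; enqueue gallery, library, studio → queue [terrace, chapel, loft, study, vault, cellar, pantry, gallery, library, studio]
Visit terrace; enqueue attic, gym, lobby, parlor → queue [chapel, loft, study, vault, cellar, pantry, gallery, library, studio, attic, gym, lobby, parlor]
Visit chapel → queue [loft, study, vault, cellar, pantry, gallery, library, studio, attic, gym, lobby, parlor]
Visit loft → queue [study, vault, cellar, pantry, gallery, library, studio, attic, gym, lobby, parlor]
Visit study → queue [vault, cellar, pantry, gallery, library, studio, attic, gym, lobby, parlor]
Visit vault → queue [cellar, pantry, gallery, library, studio, attic, gym, lobby, parlor]
Visit cellar → queue [pantry, gallery, library, studio, attic, gym, lobby, parlor]
Visit pantry → queue [gallery, library, studio, attic, gym, lobby, parlor]
Visit gallery → queue [library, studio, attic, gym, lobby, parlor]
Visit library → queue [studio, attic, gym, lobby, parlor]
Visit studio; enqueue lab, sauna → queue [attic, gym, lobby, parlor, lab, sauna]
Visit attic → queue [gym, lobby, parlor, lab, sauna]
Visit gym → queue [lobby, parlor, lab, sauna]
Visit lobby → queue [parlor, lab, sauna]
Visit parlor; enqueue office → queue [lab, sauna, office]
Visit lab → queue [sauna, office]
Visit sauna → queue [office]
Visit office → queue []

Visit order: nursery, foyer, hall, kitchen, terrace, chapel, loft, study, vault, cellar, pantry, gallery, library, studio, attic, gym, lobby, parlor, lab, sauna, office

studio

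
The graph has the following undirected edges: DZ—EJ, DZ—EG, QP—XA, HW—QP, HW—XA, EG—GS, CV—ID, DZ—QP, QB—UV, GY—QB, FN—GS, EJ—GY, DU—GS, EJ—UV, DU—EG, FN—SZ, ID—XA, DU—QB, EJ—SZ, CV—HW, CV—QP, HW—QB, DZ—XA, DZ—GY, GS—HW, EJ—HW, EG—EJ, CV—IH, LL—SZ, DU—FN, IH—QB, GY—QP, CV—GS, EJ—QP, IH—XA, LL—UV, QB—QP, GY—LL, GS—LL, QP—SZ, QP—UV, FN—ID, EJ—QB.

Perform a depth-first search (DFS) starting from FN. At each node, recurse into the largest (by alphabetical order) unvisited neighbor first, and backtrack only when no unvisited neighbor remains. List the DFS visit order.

Visit FN
FN → SZ
SZ → QP
QP → XA
XA → IH
IH → QB
QB → UV
UV → LL
LL → GY
GY → EJ
EJ → HW
HW → GS
GS → EG
EG → DZ
EG → DU
GS → CV
CV → ID

FN -> SZ -> QP -> XA -> IH -> QB -> UV -> LL -> GY -> EJ -> HW -> GS -> EG -> DZ -> DU -> CV -> ID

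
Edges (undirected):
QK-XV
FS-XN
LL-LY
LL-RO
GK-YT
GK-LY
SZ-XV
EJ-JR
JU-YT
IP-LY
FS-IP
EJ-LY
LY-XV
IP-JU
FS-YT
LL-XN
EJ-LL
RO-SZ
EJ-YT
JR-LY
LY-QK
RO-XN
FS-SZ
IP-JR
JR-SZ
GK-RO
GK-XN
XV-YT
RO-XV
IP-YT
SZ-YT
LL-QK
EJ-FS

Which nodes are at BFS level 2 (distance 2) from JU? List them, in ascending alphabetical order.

EJ, FS, GK, JR, LY, SZ, XV

Level 0: JU
Level 1: IP, YT
Level 2: EJ, FS, GK, JR, LY, SZ, XV
Level 3: LL, QK, RO, XN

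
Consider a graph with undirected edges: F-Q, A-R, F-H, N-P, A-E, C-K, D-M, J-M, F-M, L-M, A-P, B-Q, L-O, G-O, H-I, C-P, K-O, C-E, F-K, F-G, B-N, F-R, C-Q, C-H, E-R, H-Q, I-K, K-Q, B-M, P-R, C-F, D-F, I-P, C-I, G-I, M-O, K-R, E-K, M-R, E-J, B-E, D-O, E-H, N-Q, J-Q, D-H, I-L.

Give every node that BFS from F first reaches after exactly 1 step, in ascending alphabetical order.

C, D, G, H, K, M, Q, R

Level 0: F
Level 1: C, D, G, H, K, M, Q, R
Level 2: A, B, E, I, J, L, N, O, P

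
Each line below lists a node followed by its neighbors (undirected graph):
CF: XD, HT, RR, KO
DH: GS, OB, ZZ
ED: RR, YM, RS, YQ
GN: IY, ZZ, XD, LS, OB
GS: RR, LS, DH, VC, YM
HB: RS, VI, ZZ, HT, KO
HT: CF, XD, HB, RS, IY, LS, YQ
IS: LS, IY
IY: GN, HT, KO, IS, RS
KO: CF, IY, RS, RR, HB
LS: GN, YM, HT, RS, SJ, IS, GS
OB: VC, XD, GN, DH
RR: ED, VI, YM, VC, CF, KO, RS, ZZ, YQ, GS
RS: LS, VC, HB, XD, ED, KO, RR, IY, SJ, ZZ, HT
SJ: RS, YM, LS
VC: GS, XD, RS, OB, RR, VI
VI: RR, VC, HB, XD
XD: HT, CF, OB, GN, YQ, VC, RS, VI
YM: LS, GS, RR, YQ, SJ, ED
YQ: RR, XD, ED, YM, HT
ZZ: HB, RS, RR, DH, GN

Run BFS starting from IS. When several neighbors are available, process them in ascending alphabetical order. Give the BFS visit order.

IS → IY → LS → GN → HT → KO → RS → GS → SJ → YM → OB → XD → ZZ → CF → HB → YQ → RR → ED → VC → DH → VI

Visit IS; enqueue IY, LS → queue [IY, LS]
Visit IY; enqueue GN, HT, KO, RS → queue [LS, GN, HT, KO, RS]
Visit LS; enqueue GS, SJ, YM → queue [GN, HT, KO, RS, GS, SJ, YM]
Visit GN; enqueue OB, XD, ZZ → queue [HT, KO, RS, GS, SJ, YM, OB, XD, ZZ]
Visit HT; enqueue CF, HB, YQ → queue [KO, RS, GS, SJ, YM, OB, XD, ZZ, CF, HB, YQ]
Visit KO; enqueue RR → queue [RS, GS, SJ, YM, OB, XD, ZZ, CF, HB, YQ, RR]
Visit RS; enqueue ED, VC → queue [GS, SJ, YM, OB, XD, ZZ, CF, HB, YQ, RR, ED, VC]
Visit GS; enqueue DH → queue [SJ, YM, OB, XD, ZZ, CF, HB, YQ, RR, ED, VC, DH]
Visit SJ → queue [YM, OB, XD, ZZ, CF, HB, YQ, RR, ED, VC, DH]
Visit YM → queue [OB, XD, ZZ, CF, HB, YQ, RR, ED, VC, DH]
Visit OB → queue [XD, ZZ, CF, HB, YQ, RR, ED, VC, DH]
Visit XD; enqueue VI → queue [ZZ, CF, HB, YQ, RR, ED, VC, DH, VI]
Visit ZZ → queue [CF, HB, YQ, RR, ED, VC, DH, VI]
Visit CF → queue [HB, YQ, RR, ED, VC, DH, VI]
Visit HB → queue [YQ, RR, ED, VC, DH, VI]
Visit YQ → queue [RR, ED, VC, DH, VI]
Visit RR → queue [ED, VC, DH, VI]
Visit ED → queue [VC, DH, VI]
Visit VC → queue [DH, VI]
Visit DH → queue [VI]
Visit VI → queue []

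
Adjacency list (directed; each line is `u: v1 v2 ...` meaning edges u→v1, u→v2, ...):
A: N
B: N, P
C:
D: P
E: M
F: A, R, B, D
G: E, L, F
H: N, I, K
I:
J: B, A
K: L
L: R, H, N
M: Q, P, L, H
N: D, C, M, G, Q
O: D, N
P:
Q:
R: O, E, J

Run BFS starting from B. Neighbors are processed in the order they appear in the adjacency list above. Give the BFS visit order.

Visit B; enqueue N, P → queue [N, P]
Visit N; enqueue D, C, M, G, Q → queue [P, D, C, M, G, Q]
Visit P → queue [D, C, M, G, Q]
Visit D → queue [C, M, G, Q]
Visit C → queue [M, G, Q]
Visit M; enqueue L, H → queue [G, Q, L, H]
Visit G; enqueue E, F → queue [Q, L, H, E, F]
Visit Q → queue [L, H, E, F]
Visit L; enqueue R → queue [H, E, F, R]
Visit H; enqueue I, K → queue [E, F, R, I, K]
Visit E → queue [F, R, I, K]
Visit F; enqueue A → queue [R, I, K, A]
Visit R; enqueue O, J → queue [I, K, A, O, J]
Visit I → queue [K, A, O, J]
Visit K → queue [A, O, J]
Visit A → queue [O, J]
Visit O → queue [J]
Visit J → queue []

B → N → P → D → C → M → G → Q → L → H → E → F → R → I → K → A → O → J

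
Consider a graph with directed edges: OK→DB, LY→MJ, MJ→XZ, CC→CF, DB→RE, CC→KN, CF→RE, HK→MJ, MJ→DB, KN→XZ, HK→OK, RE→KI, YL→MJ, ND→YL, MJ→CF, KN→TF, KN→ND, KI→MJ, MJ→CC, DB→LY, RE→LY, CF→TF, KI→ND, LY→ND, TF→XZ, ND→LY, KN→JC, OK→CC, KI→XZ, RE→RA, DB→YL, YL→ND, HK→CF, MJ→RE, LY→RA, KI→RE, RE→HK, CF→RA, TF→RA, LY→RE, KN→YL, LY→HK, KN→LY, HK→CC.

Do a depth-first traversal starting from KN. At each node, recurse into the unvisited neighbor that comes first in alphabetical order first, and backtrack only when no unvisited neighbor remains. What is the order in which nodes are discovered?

Visit KN
KN → JC
KN → LY
LY → HK
HK → CC
CC → CF
CF → RA
CF → RE
RE → KI
KI → MJ
MJ → DB
DB → YL
YL → ND
MJ → XZ
CF → TF
HK → OK

KN → JC → LY → HK → CC → CF → RA → RE → KI → MJ → DB → YL → ND → XZ → TF → OK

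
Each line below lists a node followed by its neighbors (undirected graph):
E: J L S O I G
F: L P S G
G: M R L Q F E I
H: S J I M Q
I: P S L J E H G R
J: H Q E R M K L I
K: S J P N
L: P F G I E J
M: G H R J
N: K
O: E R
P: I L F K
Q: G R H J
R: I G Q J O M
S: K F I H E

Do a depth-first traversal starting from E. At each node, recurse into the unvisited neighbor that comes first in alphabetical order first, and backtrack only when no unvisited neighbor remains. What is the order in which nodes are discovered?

E -> G -> F -> L -> I -> H -> J -> K -> N -> P -> S -> M -> R -> O -> Q

Visit E
E → G
G → F
F → L
L → I
I → H
H → J
J → K
K → N
K → P
K → S
J → M
M → R
R → O
R → Q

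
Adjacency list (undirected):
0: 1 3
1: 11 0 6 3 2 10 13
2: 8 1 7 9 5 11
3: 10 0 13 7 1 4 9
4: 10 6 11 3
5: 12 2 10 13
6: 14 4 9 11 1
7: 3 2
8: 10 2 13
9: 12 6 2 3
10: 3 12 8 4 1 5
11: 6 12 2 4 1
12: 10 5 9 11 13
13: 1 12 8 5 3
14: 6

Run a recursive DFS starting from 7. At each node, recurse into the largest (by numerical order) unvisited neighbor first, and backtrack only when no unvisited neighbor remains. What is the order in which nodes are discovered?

7, 3, 13, 12, 11, 6, 14, 9, 2, 8, 10, 5, 4, 1, 0

Visit 7
7 → 3
3 → 13
13 → 12
12 → 11
11 → 6
6 → 14
6 → 9
9 → 2
2 → 8
8 → 10
10 → 5
10 → 4
10 → 1
1 → 0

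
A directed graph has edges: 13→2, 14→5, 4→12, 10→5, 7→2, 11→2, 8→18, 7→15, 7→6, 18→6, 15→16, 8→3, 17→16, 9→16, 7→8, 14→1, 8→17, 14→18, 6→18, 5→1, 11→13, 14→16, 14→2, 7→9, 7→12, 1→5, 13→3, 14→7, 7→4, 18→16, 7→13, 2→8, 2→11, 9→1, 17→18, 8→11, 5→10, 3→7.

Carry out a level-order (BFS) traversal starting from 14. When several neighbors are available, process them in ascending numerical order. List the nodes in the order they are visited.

Visit 14; enqueue 1, 2, 5, 7, 16, 18 → queue [1, 2, 5, 7, 16, 18]
Visit 1 → queue [2, 5, 7, 16, 18]
Visit 2; enqueue 8, 11 → queue [5, 7, 16, 18, 8, 11]
Visit 5; enqueue 10 → queue [7, 16, 18, 8, 11, 10]
Visit 7; enqueue 4, 6, 9, 12, 13, 15 → queue [16, 18, 8, 11, 10, 4, 6, 9, 12, 13, 15]
Visit 16 → queue [18, 8, 11, 10, 4, 6, 9, 12, 13, 15]
Visit 18 → queue [8, 11, 10, 4, 6, 9, 12, 13, 15]
Visit 8; enqueue 3, 17 → queue [11, 10, 4, 6, 9, 12, 13, 15, 3, 17]
Visit 11 → queue [10, 4, 6, 9, 12, 13, 15, 3, 17]
Visit 10 → queue [4, 6, 9, 12, 13, 15, 3, 17]
Visit 4 → queue [6, 9, 12, 13, 15, 3, 17]
Visit 6 → queue [9, 12, 13, 15, 3, 17]
Visit 9 → queue [12, 13, 15, 3, 17]
Visit 12 → queue [13, 15, 3, 17]
Visit 13 → queue [15, 3, 17]
Visit 15 → queue [3, 17]
Visit 3 → queue [17]
Visit 17 → queue []

14, 1, 2, 5, 7, 16, 18, 8, 11, 10, 4, 6, 9, 12, 13, 15, 3, 17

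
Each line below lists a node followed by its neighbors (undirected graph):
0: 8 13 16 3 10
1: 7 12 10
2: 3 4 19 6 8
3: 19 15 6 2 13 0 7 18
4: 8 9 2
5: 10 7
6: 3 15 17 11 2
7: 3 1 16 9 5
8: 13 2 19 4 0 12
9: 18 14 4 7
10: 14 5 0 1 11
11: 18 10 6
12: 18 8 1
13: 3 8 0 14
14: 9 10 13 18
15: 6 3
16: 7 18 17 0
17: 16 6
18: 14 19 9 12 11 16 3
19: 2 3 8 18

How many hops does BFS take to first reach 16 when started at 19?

Level 0: 19
Level 1: 2, 3, 8, 18
Level 2: 0, 4, 6, 7, 9, 11, 12, 13, 14, 15, 16
Level 3: 1, 5, 10, 17
16 first appears at level 2.

2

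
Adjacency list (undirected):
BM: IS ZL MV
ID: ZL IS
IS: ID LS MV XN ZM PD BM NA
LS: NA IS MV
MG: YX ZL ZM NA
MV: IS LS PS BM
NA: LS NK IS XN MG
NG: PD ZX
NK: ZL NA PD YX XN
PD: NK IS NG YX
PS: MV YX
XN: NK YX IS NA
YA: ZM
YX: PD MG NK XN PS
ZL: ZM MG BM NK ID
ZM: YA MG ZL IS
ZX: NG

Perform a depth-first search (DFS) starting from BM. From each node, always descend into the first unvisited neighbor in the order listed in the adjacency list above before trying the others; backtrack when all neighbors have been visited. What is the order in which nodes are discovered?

Visit BM
BM → IS
IS → ID
ID → ZL
ZL → ZM
ZM → YA
ZM → MG
MG → YX
YX → PD
PD → NK
NK → NA
NA → LS
LS → MV
MV → PS
NA → XN
PD → NG
NG → ZX

BM, IS, ID, ZL, ZM, YA, MG, YX, PD, NK, NA, LS, MV, PS, XN, NG, ZX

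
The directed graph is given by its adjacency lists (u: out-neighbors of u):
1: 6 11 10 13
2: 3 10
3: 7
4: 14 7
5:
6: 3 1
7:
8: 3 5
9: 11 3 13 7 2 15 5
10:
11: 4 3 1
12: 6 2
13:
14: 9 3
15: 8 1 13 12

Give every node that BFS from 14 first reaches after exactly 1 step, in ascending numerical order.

Level 0: 14
Level 1: 3, 9
Level 2: 2, 5, 7, 11, 13, 15
Level 3: 1, 4, 8, 10, 12
Level 4: 6

3, 9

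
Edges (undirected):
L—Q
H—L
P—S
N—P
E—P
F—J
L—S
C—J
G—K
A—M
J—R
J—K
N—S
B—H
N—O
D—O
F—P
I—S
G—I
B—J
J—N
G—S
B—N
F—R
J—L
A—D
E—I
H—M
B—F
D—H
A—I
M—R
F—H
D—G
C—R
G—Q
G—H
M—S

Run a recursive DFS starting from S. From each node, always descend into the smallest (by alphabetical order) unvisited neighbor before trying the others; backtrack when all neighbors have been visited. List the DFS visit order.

S, G, D, A, I, E, P, F, B, H, L, J, C, R, M, K, N, O, Q

Visit S
S → G
G → D
D → A
A → I
I → E
E → P
P → F
F → B
B → H
H → L
L → J
J → C
C → R
R → M
J → K
J → N
N → O
L → Q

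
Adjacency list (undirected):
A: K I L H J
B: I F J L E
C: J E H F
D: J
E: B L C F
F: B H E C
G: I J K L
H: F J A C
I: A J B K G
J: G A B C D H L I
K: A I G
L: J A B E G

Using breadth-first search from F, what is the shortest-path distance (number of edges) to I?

2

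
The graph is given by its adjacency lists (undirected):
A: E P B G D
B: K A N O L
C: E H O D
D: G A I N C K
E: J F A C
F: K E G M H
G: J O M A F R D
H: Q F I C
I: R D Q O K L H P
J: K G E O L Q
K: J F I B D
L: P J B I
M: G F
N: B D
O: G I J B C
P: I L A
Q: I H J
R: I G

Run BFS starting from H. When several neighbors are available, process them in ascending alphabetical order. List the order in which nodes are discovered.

Visit H; enqueue C, F, I, Q → queue [C, F, I, Q]
Visit C; enqueue D, E, O → queue [F, I, Q, D, E, O]
Visit F; enqueue G, K, M → queue [I, Q, D, E, O, G, K, M]
Visit I; enqueue L, P, R → queue [Q, D, E, O, G, K, M, L, P, R]
Visit Q; enqueue J → queue [D, E, O, G, K, M, L, P, R, J]
Visit D; enqueue A, N → queue [E, O, G, K, M, L, P, R, J, A, N]
Visit E → queue [O, G, K, M, L, P, R, J, A, N]
Visit O; enqueue B → queue [G, K, M, L, P, R, J, A, N, B]
Visit G → queue [K, M, L, P, R, J, A, N, B]
Visit K → queue [M, L, P, R, J, A, N, B]
Visit M → queue [L, P, R, J, A, N, B]
Visit L → queue [P, R, J, A, N, B]
Visit P → queue [R, J, A, N, B]
Visit R → queue [J, A, N, B]
Visit J → queue [A, N, B]
Visit A → queue [N, B]
Visit N → queue [B]
Visit B → queue []

H, C, F, I, Q, D, E, O, G, K, M, L, P, R, J, A, N, B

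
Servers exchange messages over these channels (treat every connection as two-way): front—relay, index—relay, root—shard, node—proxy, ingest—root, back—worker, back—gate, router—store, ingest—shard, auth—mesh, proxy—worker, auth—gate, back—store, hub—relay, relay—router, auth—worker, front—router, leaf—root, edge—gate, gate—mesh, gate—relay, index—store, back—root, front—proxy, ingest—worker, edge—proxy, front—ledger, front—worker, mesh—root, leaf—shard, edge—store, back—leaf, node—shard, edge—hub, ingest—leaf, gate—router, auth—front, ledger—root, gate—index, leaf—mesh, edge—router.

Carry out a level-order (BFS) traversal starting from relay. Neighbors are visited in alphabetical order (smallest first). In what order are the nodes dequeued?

relay → front → gate → hub → index → router → auth → ledger → proxy → worker → back → edge → mesh → store → root → node → ingest → leaf → shard

Visit relay; enqueue front, gate, hub, index, router → queue [front, gate, hub, index, router]
Visit front; enqueue auth, ledger, proxy, worker → queue [gate, hub, index, router, auth, ledger, proxy, worker]
Visit gate; enqueue back, edge, mesh → queue [hub, index, router, auth, ledger, proxy, worker, back, edge, mesh]
Visit hub → queue [index, router, auth, ledger, proxy, worker, back, edge, mesh]
Visit index; enqueue store → queue [router, auth, ledger, proxy, worker, back, edge, mesh, store]
Visit router → queue [auth, ledger, proxy, worker, back, edge, mesh, store]
Visit auth → queue [ledger, proxy, worker, back, edge, mesh, store]
Visit ledger; enqueue root → queue [proxy, worker, back, edge, mesh, store, root]
Visit proxy; enqueue node → queue [worker, back, edge, mesh, store, root, node]
Visit worker; enqueue ingest → queue [back, edge, mesh, store, root, node, ingest]
Visit back; enqueue leaf → queue [edge, mesh, store, root, node, ingest, leaf]
Visit edge → queue [mesh, store, root, node, ingest, leaf]
Visit mesh → queue [store, root, node, ingest, leaf]
Visit store → queue [root, node, ingest, leaf]
Visit root; enqueue shard → queue [node, ingest, leaf, shard]
Visit node → queue [ingest, leaf, shard]
Visit ingest → queue [leaf, shard]
Visit leaf → queue [shard]
Visit shard → queue []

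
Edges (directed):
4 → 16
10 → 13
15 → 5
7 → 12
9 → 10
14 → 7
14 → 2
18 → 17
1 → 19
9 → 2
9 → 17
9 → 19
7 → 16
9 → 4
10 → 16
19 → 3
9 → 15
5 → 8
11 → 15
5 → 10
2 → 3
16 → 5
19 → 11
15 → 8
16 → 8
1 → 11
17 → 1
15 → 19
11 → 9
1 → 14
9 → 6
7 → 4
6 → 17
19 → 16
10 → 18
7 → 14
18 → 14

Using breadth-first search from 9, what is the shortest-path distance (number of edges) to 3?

2

Level 0: 9
Level 1: 2, 4, 6, 10, 15, 17, 19
Level 2: 1, 3, 5, 8, 11, 13, 16, 18
Level 3: 14
Level 4: 7
Level 5: 12
3 first appears at level 2.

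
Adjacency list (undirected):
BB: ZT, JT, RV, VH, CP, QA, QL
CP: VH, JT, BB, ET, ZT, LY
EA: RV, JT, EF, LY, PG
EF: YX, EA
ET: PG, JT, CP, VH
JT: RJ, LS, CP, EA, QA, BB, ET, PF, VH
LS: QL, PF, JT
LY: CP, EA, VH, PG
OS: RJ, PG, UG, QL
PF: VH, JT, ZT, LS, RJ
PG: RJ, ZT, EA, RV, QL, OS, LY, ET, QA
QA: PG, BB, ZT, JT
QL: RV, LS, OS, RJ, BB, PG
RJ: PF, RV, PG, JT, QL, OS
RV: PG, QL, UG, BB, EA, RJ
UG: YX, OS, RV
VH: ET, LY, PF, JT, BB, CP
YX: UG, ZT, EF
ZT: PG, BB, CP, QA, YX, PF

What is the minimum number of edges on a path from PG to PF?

Level 0: PG
Level 1: EA, ET, LY, OS, QA, QL, RJ, RV, ZT
Level 2: BB, CP, EF, JT, LS, PF, UG, VH, YX
PF first appears at level 2.

2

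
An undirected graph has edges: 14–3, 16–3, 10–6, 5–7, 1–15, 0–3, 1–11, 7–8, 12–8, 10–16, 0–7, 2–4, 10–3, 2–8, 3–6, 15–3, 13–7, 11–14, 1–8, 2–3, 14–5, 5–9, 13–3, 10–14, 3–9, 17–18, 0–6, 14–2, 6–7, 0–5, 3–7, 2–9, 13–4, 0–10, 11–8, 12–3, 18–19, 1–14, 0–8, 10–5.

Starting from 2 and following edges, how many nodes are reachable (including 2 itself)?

17

BFS from 2 visits: 2, 14, 9, 8, 4, 3, 11, 10, 5, 1, 12, 7, 0, 13, 16, 15, 6
Reachable nodes: 17 of 20 total.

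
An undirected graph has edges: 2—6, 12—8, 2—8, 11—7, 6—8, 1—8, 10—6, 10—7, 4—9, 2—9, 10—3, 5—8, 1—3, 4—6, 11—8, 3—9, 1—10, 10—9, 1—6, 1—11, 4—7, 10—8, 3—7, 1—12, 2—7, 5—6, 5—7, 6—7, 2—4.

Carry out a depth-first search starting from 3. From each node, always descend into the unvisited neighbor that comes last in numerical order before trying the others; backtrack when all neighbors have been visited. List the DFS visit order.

3 -> 10 -> 9 -> 4 -> 7 -> 11 -> 8 -> 12 -> 1 -> 6 -> 5 -> 2

Visit 3
3 → 10
10 → 9
9 → 4
4 → 7
7 → 11
11 → 8
8 → 12
12 → 1
1 → 6
6 → 5
6 → 2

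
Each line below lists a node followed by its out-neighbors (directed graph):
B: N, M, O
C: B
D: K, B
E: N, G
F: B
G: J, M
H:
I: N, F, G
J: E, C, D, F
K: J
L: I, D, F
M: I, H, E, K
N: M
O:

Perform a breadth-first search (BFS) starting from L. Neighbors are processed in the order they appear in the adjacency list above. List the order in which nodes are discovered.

Visit L; enqueue I, D, F → queue [I, D, F]
Visit I; enqueue N, G → queue [D, F, N, G]
Visit D; enqueue K, B → queue [F, N, G, K, B]
Visit F → queue [N, G, K, B]
Visit N; enqueue M → queue [G, K, B, M]
Visit G; enqueue J → queue [K, B, M, J]
Visit K → queue [B, M, J]
Visit B; enqueue O → queue [M, J, O]
Visit M; enqueue H, E → queue [J, O, H, E]
Visit J; enqueue C → queue [O, H, E, C]
Visit O → queue [H, E, C]
Visit H → queue [E, C]
Visit E → queue [C]
Visit C → queue []

L -> I -> D -> F -> N -> G -> K -> B -> M -> J -> O -> H -> E -> C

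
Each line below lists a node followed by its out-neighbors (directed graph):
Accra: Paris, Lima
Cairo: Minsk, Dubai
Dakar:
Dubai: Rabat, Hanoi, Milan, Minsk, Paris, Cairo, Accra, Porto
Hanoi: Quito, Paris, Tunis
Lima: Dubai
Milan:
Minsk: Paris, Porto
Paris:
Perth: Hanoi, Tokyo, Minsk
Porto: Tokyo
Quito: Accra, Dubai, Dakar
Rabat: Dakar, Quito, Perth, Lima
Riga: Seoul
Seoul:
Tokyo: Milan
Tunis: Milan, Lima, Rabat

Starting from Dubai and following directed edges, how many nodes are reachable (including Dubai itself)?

15

BFS from Dubai visits: Dubai, Rabat, Hanoi, Milan, Minsk, Paris, Cairo, Accra, Porto, Dakar, Quito, Perth, Lima, Tunis, Tokyo
Reachable nodes: 15 of 17 total.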